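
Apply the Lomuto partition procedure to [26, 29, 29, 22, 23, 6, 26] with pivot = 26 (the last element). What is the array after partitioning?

Lomuto partition with pivot = 26:

Initial array: [26, 29, 29, 22, 23, 6, 26]

arr[0]=26 <= 26: swap with position 0, array becomes [26, 29, 29, 22, 23, 6, 26]
arr[1]=29 > 26: no swap
arr[2]=29 > 26: no swap
arr[3]=22 <= 26: swap with position 1, array becomes [26, 22, 29, 29, 23, 6, 26]
arr[4]=23 <= 26: swap with position 2, array becomes [26, 22, 23, 29, 29, 6, 26]
arr[5]=6 <= 26: swap with position 3, array becomes [26, 22, 23, 6, 29, 29, 26]

Place pivot at position 4: [26, 22, 23, 6, 26, 29, 29]
Pivot position: 4

After partitioning with pivot 26, the array becomes [26, 22, 23, 6, 26, 29, 29]. The pivot is placed at index 4. All elements to the left of the pivot are <= 26, and all elements to the right are > 26.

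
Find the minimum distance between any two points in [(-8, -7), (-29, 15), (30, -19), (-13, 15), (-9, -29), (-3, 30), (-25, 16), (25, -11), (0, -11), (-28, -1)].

Computing all pairwise distances among 10 points:

d((-8, -7), (-29, 15)) = 30.4138
d((-8, -7), (30, -19)) = 39.8497
d((-8, -7), (-13, 15)) = 22.561
d((-8, -7), (-9, -29)) = 22.0227
d((-8, -7), (-3, 30)) = 37.3363
d((-8, -7), (-25, 16)) = 28.6007
d((-8, -7), (25, -11)) = 33.2415
d((-8, -7), (0, -11)) = 8.9443
d((-8, -7), (-28, -1)) = 20.8806
d((-29, 15), (30, -19)) = 68.0955
d((-29, 15), (-13, 15)) = 16.0
d((-29, 15), (-9, -29)) = 48.3322
d((-29, 15), (-3, 30)) = 30.0167
d((-29, 15), (-25, 16)) = 4.1231 <-- minimum
d((-29, 15), (25, -11)) = 59.9333
d((-29, 15), (0, -11)) = 38.9487
d((-29, 15), (-28, -1)) = 16.0312
d((30, -19), (-13, 15)) = 54.8179
d((30, -19), (-9, -29)) = 40.2616
d((30, -19), (-3, 30)) = 59.0762
d((30, -19), (-25, 16)) = 65.192
d((30, -19), (25, -11)) = 9.434
d((30, -19), (0, -11)) = 31.0483
d((30, -19), (-28, -1)) = 60.7289
d((-13, 15), (-9, -29)) = 44.1814
d((-13, 15), (-3, 30)) = 18.0278
d((-13, 15), (-25, 16)) = 12.0416
d((-13, 15), (25, -11)) = 46.0435
d((-13, 15), (0, -11)) = 29.0689
d((-13, 15), (-28, -1)) = 21.9317
d((-9, -29), (-3, 30)) = 59.3043
d((-9, -29), (-25, 16)) = 47.7598
d((-9, -29), (25, -11)) = 38.4708
d((-9, -29), (0, -11)) = 20.1246
d((-9, -29), (-28, -1)) = 33.8378
d((-3, 30), (-25, 16)) = 26.0768
d((-3, 30), (25, -11)) = 49.6488
d((-3, 30), (0, -11)) = 41.1096
d((-3, 30), (-28, -1)) = 39.8246
d((-25, 16), (25, -11)) = 56.8243
d((-25, 16), (0, -11)) = 36.7967
d((-25, 16), (-28, -1)) = 17.2627
d((25, -11), (0, -11)) = 25.0
d((25, -11), (-28, -1)) = 53.9351
d((0, -11), (-28, -1)) = 29.7321

Closest pair: (-29, 15) and (-25, 16) with distance 4.1231

The closest pair is (-29, 15) and (-25, 16) with Euclidean distance 4.1231. For 10 points, brute-force pairwise comparison is shown above. For large n, the divide-and-conquer algorithm (sort by x, recurse on halves, check the dividing strip) achieves O(n log n).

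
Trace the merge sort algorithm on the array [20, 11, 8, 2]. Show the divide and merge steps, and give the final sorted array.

Merge sort trace:

Split: [20, 11, 8, 2] -> [20, 11] and [8, 2]
  Split: [20, 11] -> [20] and [11]
  Merge: [20] + [11] -> [11, 20]
  Split: [8, 2] -> [8] and [2]
  Merge: [8] + [2] -> [2, 8]
Merge: [11, 20] + [2, 8] -> [2, 8, 11, 20]

Final sorted array: [2, 8, 11, 20]

The merge sort proceeds by recursively splitting the array and merging sorted halves.
After all merges, the sorted array is [2, 8, 11, 20].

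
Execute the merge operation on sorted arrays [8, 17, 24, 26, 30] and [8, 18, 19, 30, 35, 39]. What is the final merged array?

Merging process:

Compare 8 vs 8: take 8 from left. Merged: [8]
Compare 17 vs 8: take 8 from right. Merged: [8, 8]
Compare 17 vs 18: take 17 from left. Merged: [8, 8, 17]
Compare 24 vs 18: take 18 from right. Merged: [8, 8, 17, 18]
Compare 24 vs 19: take 19 from right. Merged: [8, 8, 17, 18, 19]
Compare 24 vs 30: take 24 from left. Merged: [8, 8, 17, 18, 19, 24]
Compare 26 vs 30: take 26 from left. Merged: [8, 8, 17, 18, 19, 24, 26]
Compare 30 vs 30: take 30 from left. Merged: [8, 8, 17, 18, 19, 24, 26, 30]
Append remaining from right: [30, 35, 39]. Merged: [8, 8, 17, 18, 19, 24, 26, 30, 30, 35, 39]

Final merged array: [8, 8, 17, 18, 19, 24, 26, 30, 30, 35, 39]
Total comparisons: 8

The merged array is [8, 8, 17, 18, 19, 24, 26, 30, 30, 35, 39], requiring 8 comparisons. The merge step runs in O(n) time where n is the total number of elements.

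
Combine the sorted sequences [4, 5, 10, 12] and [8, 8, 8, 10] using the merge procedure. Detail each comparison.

Merging process:

Compare 4 vs 8: take 4 from left. Merged: [4]
Compare 5 vs 8: take 5 from left. Merged: [4, 5]
Compare 10 vs 8: take 8 from right. Merged: [4, 5, 8]
Compare 10 vs 8: take 8 from right. Merged: [4, 5, 8, 8]
Compare 10 vs 8: take 8 from right. Merged: [4, 5, 8, 8, 8]
Compare 10 vs 10: take 10 from left. Merged: [4, 5, 8, 8, 8, 10]
Compare 12 vs 10: take 10 from right. Merged: [4, 5, 8, 8, 8, 10, 10]
Append remaining from left: [12]. Merged: [4, 5, 8, 8, 8, 10, 10, 12]

Final merged array: [4, 5, 8, 8, 8, 10, 10, 12]
Total comparisons: 7

The merged array is [4, 5, 8, 8, 8, 10, 10, 12], requiring 7 comparisons. The merge step runs in O(n) time where n is the total number of elements.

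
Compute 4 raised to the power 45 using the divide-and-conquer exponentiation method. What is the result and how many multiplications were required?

Computing 4^45 by squaring (build up from 4^1; each line after the first costs one multiplication):

4^1 = 4
4^2 = (4^1)^2 = 4^2 = 16
4^4 = (4^2)^2 = 16^2 = 256
4^5 = 4 * 4^4 = 4 * 256 = 1024
4^10 = (4^5)^2 = 1024^2 = 1048576
4^11 = 4 * 4^10 = 4 * 1048576 = 4194304
4^22 = (4^11)^2 = 4194304^2 = 17592186044416
4^44 = (4^22)^2 = 17592186044416^2 = 309485009821345068724781056
4^45 = 4 * 4^44 = 4 * 309485009821345068724781056 = 1237940039285380274899124224

Result: 1237940039285380274899124224
Multiplications needed: 8 (8 lines after 4^1)

4^45 = 1237940039285380274899124224. Using exponentiation by squaring, this requires 8 multiplications. The key idea: if the exponent is even, square the half-power; if odd, multiply by the base once.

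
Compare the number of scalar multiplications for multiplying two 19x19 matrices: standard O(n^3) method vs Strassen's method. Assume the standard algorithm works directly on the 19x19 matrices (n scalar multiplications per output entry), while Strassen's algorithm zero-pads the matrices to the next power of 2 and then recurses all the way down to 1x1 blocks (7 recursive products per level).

Matrix multiplication for 19x19 matrices:

Strassen's algorithm requires power-of-2 dimensions. Pad 19x19 to 32x32 (next power of 2).

Standard algorithm: 19^3 = 6859 multiplications
Strassen's algorithm: 7^(log2(32)) = 7^5 = 16807 multiplications
Difference: 6859 - 16807 = -9948 (Strassen uses MORE here due to padding overhead — for small or just-over-power-of-2 n, padding can outweigh the per-level savings)

Standard: 6859 multiplications (19^3). Strassen: 16807 multiplications (7^5, after padding to 32x32). Strassen reduces 8 recursive multiplications to 7 at each level.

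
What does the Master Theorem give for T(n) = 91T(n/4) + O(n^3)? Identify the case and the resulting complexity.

Master Theorem for T(n) = 91T(n/4) + O(n^3):

a = 91, b = 4, c = 3
log_b(a) = log_4(91) = 3.2539

Case 1: c = 3 < log_4(91) = 3.2539
T(n) = O(n^(log_4 91))

For T(n) = 91T(n/4) + O(n^3): log_4(91) = 3.2539. This is Case 1 of the Master Theorem (c < log_b(a), work dominated by leaves), giving O(n^(log_4 91)).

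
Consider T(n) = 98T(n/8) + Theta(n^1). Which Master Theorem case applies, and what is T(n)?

Master Theorem for T(n) = 98T(n/8) + O(n^1):

a = 98, b = 8, c = 1
log_b(a) = log_8(98) = 2.2049

Case 1: c = 1 < log_8(98) = 2.2049
T(n) = O(n^(log_8 98))

For T(n) = 98T(n/8) + O(n^1): log_8(98) = 2.2049. This is Case 1 of the Master Theorem (c < log_b(a), work dominated by leaves), giving O(n^(log_8 98)).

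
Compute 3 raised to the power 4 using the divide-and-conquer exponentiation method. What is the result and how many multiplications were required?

Computing 3^4 by squaring (build up from 3^1; each line after the first costs one multiplication):

3^1 = 3
3^2 = (3^1)^2 = 3^2 = 9
3^4 = (3^2)^2 = 9^2 = 81

Result: 81
Multiplications needed: 2 (2 lines after 3^1)

3^4 = 81. Using exponentiation by squaring, this requires 2 multiplications. The key idea: if the exponent is even, square the half-power; if odd, multiply by the base once.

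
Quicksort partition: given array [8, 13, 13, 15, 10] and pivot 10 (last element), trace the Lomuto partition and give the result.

Lomuto partition with pivot = 10:

Initial array: [8, 13, 13, 15, 10]

arr[0]=8 <= 10: swap with position 0, array becomes [8, 13, 13, 15, 10]
arr[1]=13 > 10: no swap
arr[2]=13 > 10: no swap
arr[3]=15 > 10: no swap

Place pivot at position 1: [8, 10, 13, 15, 13]
Pivot position: 1

After partitioning with pivot 10, the array becomes [8, 10, 13, 15, 13]. The pivot is placed at index 1. All elements to the left of the pivot are <= 10, and all elements to the right are > 10.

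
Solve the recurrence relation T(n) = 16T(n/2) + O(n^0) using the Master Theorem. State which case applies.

Master Theorem for T(n) = 16T(n/2) + O(n^0):

a = 16, b = 2, c = 0
log_b(a) = log_2(16) = 4.0000

Case 1: c = 0 < log_2(16) = 4.0000
T(n) = O(n^(log_2 16)) = O(n^4)

For T(n) = 16T(n/2) + O(n^0): log_2(16) = 4.0000. This is Case 1 of the Master Theorem (c < log_b(a), work dominated by leaves), giving O(n^4).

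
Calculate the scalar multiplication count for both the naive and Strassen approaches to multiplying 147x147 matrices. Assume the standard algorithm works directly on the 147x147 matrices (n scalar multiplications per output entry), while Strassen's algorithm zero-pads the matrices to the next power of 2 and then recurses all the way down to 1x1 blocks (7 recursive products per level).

Matrix multiplication for 147x147 matrices:

Strassen's algorithm requires power-of-2 dimensions. Pad 147x147 to 256x256 (next power of 2).

Standard algorithm: 147^3 = 3176523 multiplications
Strassen's algorithm: 7^(log2(256)) = 7^8 = 5764801 multiplications
Difference: 3176523 - 5764801 = -2588278 (Strassen uses MORE here due to padding overhead — for small or just-over-power-of-2 n, padding can outweigh the per-level savings)

Standard: 3176523 multiplications (147^3). Strassen: 5764801 multiplications (7^8, after padding to 256x256). Strassen reduces 8 recursive multiplications to 7 at each level.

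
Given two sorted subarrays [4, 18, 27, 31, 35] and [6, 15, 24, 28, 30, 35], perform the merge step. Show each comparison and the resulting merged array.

Merging process:

Compare 4 vs 6: take 4 from left. Merged: [4]
Compare 18 vs 6: take 6 from right. Merged: [4, 6]
Compare 18 vs 15: take 15 from right. Merged: [4, 6, 15]
Compare 18 vs 24: take 18 from left. Merged: [4, 6, 15, 18]
Compare 27 vs 24: take 24 from right. Merged: [4, 6, 15, 18, 24]
Compare 27 vs 28: take 27 from left. Merged: [4, 6, 15, 18, 24, 27]
Compare 31 vs 28: take 28 from right. Merged: [4, 6, 15, 18, 24, 27, 28]
Compare 31 vs 30: take 30 from right. Merged: [4, 6, 15, 18, 24, 27, 28, 30]
Compare 31 vs 35: take 31 from left. Merged: [4, 6, 15, 18, 24, 27, 28, 30, 31]
Compare 35 vs 35: take 35 from left. Merged: [4, 6, 15, 18, 24, 27, 28, 30, 31, 35]
Append remaining from right: [35]. Merged: [4, 6, 15, 18, 24, 27, 28, 30, 31, 35, 35]

Final merged array: [4, 6, 15, 18, 24, 27, 28, 30, 31, 35, 35]
Total comparisons: 10

The merged array is [4, 6, 15, 18, 24, 27, 28, 30, 31, 35, 35], requiring 10 comparisons. The merge step runs in O(n) time where n is the total number of elements.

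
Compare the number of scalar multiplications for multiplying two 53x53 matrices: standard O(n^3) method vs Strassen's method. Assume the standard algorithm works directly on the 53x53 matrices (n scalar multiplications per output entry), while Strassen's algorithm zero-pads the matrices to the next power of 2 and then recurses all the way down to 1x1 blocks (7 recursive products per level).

Matrix multiplication for 53x53 matrices:

Strassen's algorithm requires power-of-2 dimensions. Pad 53x53 to 64x64 (next power of 2).

Standard algorithm: 53^3 = 148877 multiplications
Strassen's algorithm: 7^(log2(64)) = 7^6 = 117649 multiplications
Savings: 148877 - 117649 = 31228 multiplications

Standard: 148877 multiplications (53^3). Strassen: 117649 multiplications (7^6, after padding to 64x64). Strassen reduces 8 recursive multiplications to 7 at each level.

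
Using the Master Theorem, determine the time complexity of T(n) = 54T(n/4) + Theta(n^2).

Master Theorem for T(n) = 54T(n/4) + O(n^2):

a = 54, b = 4, c = 2
log_b(a) = log_4(54) = 2.8774

Case 1: c = 2 < log_4(54) = 2.8774
T(n) = O(n^(log_4 54))

For T(n) = 54T(n/4) + O(n^2): log_4(54) = 2.8774. This is Case 1 of the Master Theorem (c < log_b(a), work dominated by leaves), giving O(n^(log_4 54)).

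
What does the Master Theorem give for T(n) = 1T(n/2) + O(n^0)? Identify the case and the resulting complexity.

Master Theorem for T(n) = 1T(n/2) + O(n^0):

a = 1, b = 2, c = 0
log_b(a) = log_2(1) = 0.0000

Case 2: c = 0 = log_2(1) = 0.0000
T(n) = O(n^0 log n) = O(log n)

For T(n) = 1T(n/2) + O(n^0): log_2(1) = 0.0000. This is Case 2 of the Master Theorem (c = log_b(a), equal work at all levels), giving O(log n).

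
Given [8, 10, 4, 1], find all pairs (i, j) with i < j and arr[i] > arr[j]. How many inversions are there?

Finding inversions in [8, 10, 4, 1]:

(0, 2): arr[0]=8 > arr[2]=4
(0, 3): arr[0]=8 > arr[3]=1
(1, 2): arr[1]=10 > arr[2]=4
(1, 3): arr[1]=10 > arr[3]=1
(2, 3): arr[2]=4 > arr[3]=1

Total inversions: 5

The array has 5 inversion(s): (0,2), (0,3), (1,2), (1,3), (2,3). Each pair (i,j) satisfies i < j and arr[i] > arr[j].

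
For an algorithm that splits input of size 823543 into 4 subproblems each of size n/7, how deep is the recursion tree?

For divide and conquer with division factor 7:

Problem sizes at each level:
Level 0: 823543
Level 1: 117649
Level 2: 16807
Level 3: 2401
Level 4: 343
Level 5: 49
Level 6: 7
Level 7: 1

The root is level 0 and the size-1 base case is level 7 (the tree spans levels 0 through 7, i.e. 8 levels counting the root), so the depth is the number of divisions: log_7(823543) = 7

The recursion tree depth is log_7(823543) = 7. At each level, the problem size is divided by 7, so it takes 7 divisions to reduce to a base case of size 1. The algorithm makes 4 recursive calls at each level.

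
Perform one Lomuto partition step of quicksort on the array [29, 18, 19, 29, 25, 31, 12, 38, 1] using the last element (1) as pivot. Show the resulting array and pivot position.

Lomuto partition with pivot = 1:

Initial array: [29, 18, 19, 29, 25, 31, 12, 38, 1]

arr[0]=29 > 1: no swap
arr[1]=18 > 1: no swap
arr[2]=19 > 1: no swap
arr[3]=29 > 1: no swap
arr[4]=25 > 1: no swap
arr[5]=31 > 1: no swap
arr[6]=12 > 1: no swap
arr[7]=38 > 1: no swap

Place pivot at position 0: [1, 18, 19, 29, 25, 31, 12, 38, 29]
Pivot position: 0

After partitioning with pivot 1, the array becomes [1, 18, 19, 29, 25, 31, 12, 38, 29]. The pivot is placed at index 0. All elements to the left of the pivot are <= 1, and all elements to the right are > 1.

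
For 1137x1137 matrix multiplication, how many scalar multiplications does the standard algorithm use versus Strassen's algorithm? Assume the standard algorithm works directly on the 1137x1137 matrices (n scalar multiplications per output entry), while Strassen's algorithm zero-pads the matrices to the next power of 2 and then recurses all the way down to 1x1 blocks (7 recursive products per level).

Matrix multiplication for 1137x1137 matrices:

Strassen's algorithm requires power-of-2 dimensions. Pad 1137x1137 to 2048x2048 (next power of 2).

Standard algorithm: 1137^3 = 1469878353 multiplications
Strassen's algorithm: 7^(log2(2048)) = 7^11 = 1977326743 multiplications
Difference: 1469878353 - 1977326743 = -507448390 (Strassen uses MORE here due to padding overhead — for small or just-over-power-of-2 n, padding can outweigh the per-level savings)

Standard: 1469878353 multiplications (1137^3). Strassen: 1977326743 multiplications (7^11, after padding to 2048x2048). Strassen reduces 8 recursive multiplications to 7 at each level.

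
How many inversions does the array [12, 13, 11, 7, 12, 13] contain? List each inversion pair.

Finding inversions in [12, 13, 11, 7, 12, 13]:

(0, 2): arr[0]=12 > arr[2]=11
(0, 3): arr[0]=12 > arr[3]=7
(1, 2): arr[1]=13 > arr[2]=11
(1, 3): arr[1]=13 > arr[3]=7
(1, 4): arr[1]=13 > arr[4]=12
(2, 3): arr[2]=11 > arr[3]=7

Total inversions: 6

The array has 6 inversion(s): (0,2), (0,3), (1,2), (1,3), (1,4), (2,3). Each pair (i,j) satisfies i < j and arr[i] > arr[j].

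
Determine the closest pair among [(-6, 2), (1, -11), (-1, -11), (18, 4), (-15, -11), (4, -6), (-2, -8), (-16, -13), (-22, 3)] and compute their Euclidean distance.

Computing all pairwise distances among 9 points:

d((-6, 2), (1, -11)) = 14.7648
d((-6, 2), (-1, -11)) = 13.9284
d((-6, 2), (18, 4)) = 24.0832
d((-6, 2), (-15, -11)) = 15.8114
d((-6, 2), (4, -6)) = 12.8062
d((-6, 2), (-2, -8)) = 10.7703
d((-6, 2), (-16, -13)) = 18.0278
d((-6, 2), (-22, 3)) = 16.0312
d((1, -11), (-1, -11)) = 2.0 <-- minimum
d((1, -11), (18, 4)) = 22.6716
d((1, -11), (-15, -11)) = 16.0
d((1, -11), (4, -6)) = 5.831
d((1, -11), (-2, -8)) = 4.2426
d((1, -11), (-16, -13)) = 17.1172
d((1, -11), (-22, 3)) = 26.9258
d((-1, -11), (18, 4)) = 24.2074
d((-1, -11), (-15, -11)) = 14.0
d((-1, -11), (4, -6)) = 7.0711
d((-1, -11), (-2, -8)) = 3.1623
d((-1, -11), (-16, -13)) = 15.1327
d((-1, -11), (-22, 3)) = 25.2389
d((18, 4), (-15, -11)) = 36.2491
d((18, 4), (4, -6)) = 17.2047
d((18, 4), (-2, -8)) = 23.3238
d((18, 4), (-16, -13)) = 38.0132
d((18, 4), (-22, 3)) = 40.0125
d((-15, -11), (4, -6)) = 19.6469
d((-15, -11), (-2, -8)) = 13.3417
d((-15, -11), (-16, -13)) = 2.2361
d((-15, -11), (-22, 3)) = 15.6525
d((4, -6), (-2, -8)) = 6.3246
d((4, -6), (-16, -13)) = 21.1896
d((4, -6), (-22, 3)) = 27.5136
d((-2, -8), (-16, -13)) = 14.8661
d((-2, -8), (-22, 3)) = 22.8254
d((-16, -13), (-22, 3)) = 17.088

Closest pair: (1, -11) and (-1, -11) with distance 2.0

The closest pair is (1, -11) and (-1, -11) with Euclidean distance 2.0. For 9 points, brute-force pairwise comparison is shown above. For large n, the divide-and-conquer algorithm (sort by x, recurse on halves, check the dividing strip) achieves O(n log n).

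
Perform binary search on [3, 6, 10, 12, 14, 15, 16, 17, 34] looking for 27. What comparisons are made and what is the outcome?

Binary search for 27 in [3, 6, 10, 12, 14, 15, 16, 17, 34]:

lo=0, hi=8, mid=4, arr[mid]=14 -> 14 < 27, search right half
lo=5, hi=8, mid=6, arr[mid]=16 -> 16 < 27, search right half
lo=7, hi=8, mid=7, arr[mid]=17 -> 17 < 27, search right half
lo=8, hi=8, mid=8, arr[mid]=34 -> 34 > 27, search left half
lo=8 > hi=7, target 27 not found

Binary search determines that 27 is not in the array after 4 comparisons. The search space was exhausted without finding the target.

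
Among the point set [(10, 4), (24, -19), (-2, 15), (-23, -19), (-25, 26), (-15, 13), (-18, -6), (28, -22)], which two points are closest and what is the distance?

Computing all pairwise distances among 8 points:

d((10, 4), (24, -19)) = 26.9258
d((10, 4), (-2, 15)) = 16.2788
d((10, 4), (-23, -19)) = 40.2244
d((10, 4), (-25, 26)) = 41.3401
d((10, 4), (-15, 13)) = 26.5707
d((10, 4), (-18, -6)) = 29.7321
d((10, 4), (28, -22)) = 31.6228
d((24, -19), (-2, 15)) = 42.8019
d((24, -19), (-23, -19)) = 47.0
d((24, -19), (-25, 26)) = 66.5282
d((24, -19), (-15, 13)) = 50.448
d((24, -19), (-18, -6)) = 43.9659
d((24, -19), (28, -22)) = 5.0 <-- minimum
d((-2, 15), (-23, -19)) = 39.9625
d((-2, 15), (-25, 26)) = 25.4951
d((-2, 15), (-15, 13)) = 13.1529
d((-2, 15), (-18, -6)) = 26.4008
d((-2, 15), (28, -22)) = 47.634
d((-23, -19), (-25, 26)) = 45.0444
d((-23, -19), (-15, 13)) = 32.9848
d((-23, -19), (-18, -6)) = 13.9284
d((-23, -19), (28, -22)) = 51.0882
d((-25, 26), (-15, 13)) = 16.4012
d((-25, 26), (-18, -6)) = 32.7567
d((-25, 26), (28, -22)) = 71.5052
d((-15, 13), (-18, -6)) = 19.2354
d((-15, 13), (28, -22)) = 55.4437
d((-18, -6), (28, -22)) = 48.7032

Closest pair: (24, -19) and (28, -22) with distance 5.0

The closest pair is (24, -19) and (28, -22) with Euclidean distance 5.0. For 8 points, brute-force pairwise comparison is shown above. For large n, the divide-and-conquer algorithm (sort by x, recurse on halves, check the dividing strip) achieves O(n log n).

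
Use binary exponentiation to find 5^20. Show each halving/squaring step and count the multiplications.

Computing 5^20 by squaring (build up from 5^1; each line after the first costs one multiplication):

5^1 = 5
5^2 = (5^1)^2 = 5^2 = 25
5^4 = (5^2)^2 = 25^2 = 625
5^5 = 5 * 5^4 = 5 * 625 = 3125
5^10 = (5^5)^2 = 3125^2 = 9765625
5^20 = (5^10)^2 = 9765625^2 = 95367431640625

Result: 95367431640625
Multiplications needed: 5 (5 lines after 5^1)

5^20 = 95367431640625. Using exponentiation by squaring, this requires 5 multiplications. The key idea: if the exponent is even, square the half-power; if odd, multiply by the base once.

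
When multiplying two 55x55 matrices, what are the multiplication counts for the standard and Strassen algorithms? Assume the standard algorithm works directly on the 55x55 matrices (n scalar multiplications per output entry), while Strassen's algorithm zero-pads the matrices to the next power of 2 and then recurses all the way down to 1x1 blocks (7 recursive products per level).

Matrix multiplication for 55x55 matrices:

Strassen's algorithm requires power-of-2 dimensions. Pad 55x55 to 64x64 (next power of 2).

Standard algorithm: 55^3 = 166375 multiplications
Strassen's algorithm: 7^(log2(64)) = 7^6 = 117649 multiplications
Savings: 166375 - 117649 = 48726 multiplications

Standard: 166375 multiplications (55^3). Strassen: 117649 multiplications (7^6, after padding to 64x64). Strassen reduces 8 recursive multiplications to 7 at each level.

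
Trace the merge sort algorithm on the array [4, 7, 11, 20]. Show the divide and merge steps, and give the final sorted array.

Merge sort trace:

Split: [4, 7, 11, 20] -> [4, 7] and [11, 20]
  Split: [4, 7] -> [4] and [7]
  Merge: [4] + [7] -> [4, 7]
  Split: [11, 20] -> [11] and [20]
  Merge: [11] + [20] -> [11, 20]
Merge: [4, 7] + [11, 20] -> [4, 7, 11, 20]

Final sorted array: [4, 7, 11, 20]

The merge sort proceeds by recursively splitting the array and merging sorted halves.
After all merges, the sorted array is [4, 7, 11, 20].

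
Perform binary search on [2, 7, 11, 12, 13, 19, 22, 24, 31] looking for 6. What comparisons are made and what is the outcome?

Binary search for 6 in [2, 7, 11, 12, 13, 19, 22, 24, 31]:

lo=0, hi=8, mid=4, arr[mid]=13 -> 13 > 6, search left half
lo=0, hi=3, mid=1, arr[mid]=7 -> 7 > 6, search left half
lo=0, hi=0, mid=0, arr[mid]=2 -> 2 < 6, search right half
lo=1 > hi=0, target 6 not found

Binary search determines that 6 is not in the array after 3 comparisons. The search space was exhausted without finding the target.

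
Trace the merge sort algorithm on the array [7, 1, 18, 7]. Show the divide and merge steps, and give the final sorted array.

Merge sort trace:

Split: [7, 1, 18, 7] -> [7, 1] and [18, 7]
  Split: [7, 1] -> [7] and [1]
  Merge: [7] + [1] -> [1, 7]
  Split: [18, 7] -> [18] and [7]
  Merge: [18] + [7] -> [7, 18]
Merge: [1, 7] + [7, 18] -> [1, 7, 7, 18]

Final sorted array: [1, 7, 7, 18]

The merge sort proceeds by recursively splitting the array and merging sorted halves.
After all merges, the sorted array is [1, 7, 7, 18].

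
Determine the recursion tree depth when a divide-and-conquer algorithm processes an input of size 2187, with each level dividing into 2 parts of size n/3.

For divide and conquer with division factor 3:

Problem sizes at each level:
Level 0: 2187
Level 1: 729
Level 2: 243
Level 3: 81
Level 4: 27
Level 5: 9
Level 6: 3
Level 7: 1

The root is level 0 and the size-1 base case is level 7 (the tree spans levels 0 through 7, i.e. 8 levels counting the root), so the depth is the number of divisions: log_3(2187) = 7

The recursion tree depth is log_3(2187) = 7. At each level, the problem size is divided by 3, so it takes 7 divisions to reduce to a base case of size 1. The algorithm makes 2 recursive calls at each level.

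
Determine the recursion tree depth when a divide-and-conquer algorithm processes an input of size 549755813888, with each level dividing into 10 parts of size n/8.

For divide and conquer with division factor 8:

Problem sizes at each level:
Level 0: 549755813888
Level 1: 68719476736
Level 2: 8589934592
Level 3: 1073741824
Level 4: 134217728
Level 5: 16777216
Level 6: 2097152
Level 7: 262144
Level 8: 32768
Level 9: 4096
Level 10: 512
Level 11: 64
Level 12: 8
Level 13: 1

The root is level 0 and the size-1 base case is level 13 (the tree spans levels 0 through 13, i.e. 14 levels counting the root), so the depth is the number of divisions: log_8(549755813888) = 13

The recursion tree depth is log_8(549755813888) = 13. At each level, the problem size is divided by 8, so it takes 13 divisions to reduce to a base case of size 1. The algorithm makes 10 recursive calls at each level.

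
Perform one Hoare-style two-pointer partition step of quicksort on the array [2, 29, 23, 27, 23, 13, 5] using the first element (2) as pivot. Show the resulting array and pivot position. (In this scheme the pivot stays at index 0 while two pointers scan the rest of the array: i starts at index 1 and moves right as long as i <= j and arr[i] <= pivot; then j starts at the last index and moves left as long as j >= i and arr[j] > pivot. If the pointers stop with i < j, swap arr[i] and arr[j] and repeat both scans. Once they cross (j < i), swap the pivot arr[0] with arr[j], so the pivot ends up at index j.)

Hoare-style two-pointer partition with pivot = 2:

Initial array: [2, 29, 23, 27, 23, 13, 5]

Pointers start at i = 1, j = 6.
i ends at 1, j ends at 0: the pointers have crossed (j < i), so scanning stops.

j = 0, so swapping arr[0] with arr[j] leaves the pivot at position 0: [2, 29, 23, 27, 23, 13, 5]
Pivot position: 0

After partitioning with pivot 2, the array becomes [2, 29, 23, 27, 23, 13, 5]. The pivot is placed at index 0. All elements to the left of the pivot are <= 2, and all elements to the right are > 2.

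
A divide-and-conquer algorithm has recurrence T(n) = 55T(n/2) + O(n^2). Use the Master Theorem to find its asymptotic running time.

Master Theorem for T(n) = 55T(n/2) + O(n^2):

a = 55, b = 2, c = 2
log_b(a) = log_2(55) = 5.7814

Case 1: c = 2 < log_2(55) = 5.7814
T(n) = O(n^(log_2 55))

For T(n) = 55T(n/2) + O(n^2): log_2(55) = 5.7814. This is Case 1 of the Master Theorem (c < log_b(a), work dominated by leaves), giving O(n^(log_2 55)).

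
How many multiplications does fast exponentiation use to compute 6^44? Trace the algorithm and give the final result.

Computing 6^44 by squaring (build up from 6^1; each line after the first costs one multiplication):

6^1 = 6
6^2 = (6^1)^2 = 6^2 = 36
6^4 = (6^2)^2 = 36^2 = 1296
6^5 = 6 * 6^4 = 6 * 1296 = 7776
6^10 = (6^5)^2 = 7776^2 = 60466176
6^11 = 6 * 6^10 = 6 * 60466176 = 362797056
6^22 = (6^11)^2 = 362797056^2 = 131621703842267136
6^44 = (6^22)^2 = 131621703842267136^2 = 17324272922341479351919144385642496

Result: 17324272922341479351919144385642496
Multiplications needed: 7 (7 lines after 6^1)

6^44 = 17324272922341479351919144385642496. Using exponentiation by squaring, this requires 7 multiplications. The key idea: if the exponent is even, square the half-power; if odd, multiply by the base once.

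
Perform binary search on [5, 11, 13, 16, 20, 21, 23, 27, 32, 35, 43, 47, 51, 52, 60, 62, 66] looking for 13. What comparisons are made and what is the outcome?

Binary search for 13 in [5, 11, 13, 16, 20, 21, 23, 27, 32, 35, 43, 47, 51, 52, 60, 62, 66]:

lo=0, hi=16, mid=8, arr[mid]=32 -> 32 > 13, search left half
lo=0, hi=7, mid=3, arr[mid]=16 -> 16 > 13, search left half
lo=0, hi=2, mid=1, arr[mid]=11 -> 11 < 13, search right half
lo=2, hi=2, mid=2, arr[mid]=13 -> Found target at index 2!

Binary search finds 13 at index 2 after 4 comparisons. The search repeatedly halves the search space by comparing with the middle element.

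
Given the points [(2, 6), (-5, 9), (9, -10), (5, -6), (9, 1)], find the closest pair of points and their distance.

Computing all pairwise distances among 5 points:

d((2, 6), (-5, 9)) = 7.6158
d((2, 6), (9, -10)) = 17.4642
d((2, 6), (5, -6)) = 12.3693
d((2, 6), (9, 1)) = 8.6023
d((-5, 9), (9, -10)) = 23.6008
d((-5, 9), (5, -6)) = 18.0278
d((-5, 9), (9, 1)) = 16.1245
d((9, -10), (5, -6)) = 5.6569 <-- minimum
d((9, -10), (9, 1)) = 11.0
d((5, -6), (9, 1)) = 8.0623

Closest pair: (9, -10) and (5, -6) with distance 5.6569

The closest pair is (9, -10) and (5, -6) with Euclidean distance 5.6569. For 5 points, brute-force pairwise comparison is shown above. For large n, the divide-and-conquer algorithm (sort by x, recurse on halves, check the dividing strip) achieves O(n log n).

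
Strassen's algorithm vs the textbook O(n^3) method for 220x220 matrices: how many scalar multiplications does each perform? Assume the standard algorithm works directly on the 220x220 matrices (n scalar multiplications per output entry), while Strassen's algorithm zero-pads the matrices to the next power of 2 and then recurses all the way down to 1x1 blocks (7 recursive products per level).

Matrix multiplication for 220x220 matrices:

Strassen's algorithm requires power-of-2 dimensions. Pad 220x220 to 256x256 (next power of 2).

Standard algorithm: 220^3 = 10648000 multiplications
Strassen's algorithm: 7^(log2(256)) = 7^8 = 5764801 multiplications
Savings: 10648000 - 5764801 = 4883199 multiplications

Standard: 10648000 multiplications (220^3). Strassen: 5764801 multiplications (7^8, after padding to 256x256). Strassen reduces 8 recursive multiplications to 7 at each level.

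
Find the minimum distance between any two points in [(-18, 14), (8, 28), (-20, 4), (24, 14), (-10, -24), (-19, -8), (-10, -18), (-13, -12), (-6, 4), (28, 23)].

Computing all pairwise distances among 10 points:

d((-18, 14), (8, 28)) = 29.5296
d((-18, 14), (-20, 4)) = 10.198
d((-18, 14), (24, 14)) = 42.0
d((-18, 14), (-10, -24)) = 38.833
d((-18, 14), (-19, -8)) = 22.0227
d((-18, 14), (-10, -18)) = 32.9848
d((-18, 14), (-13, -12)) = 26.4764
d((-18, 14), (-6, 4)) = 15.6205
d((-18, 14), (28, 23)) = 46.8722
d((8, 28), (-20, 4)) = 36.8782
d((8, 28), (24, 14)) = 21.2603
d((8, 28), (-10, -24)) = 55.0273
d((8, 28), (-19, -8)) = 45.0
d((8, 28), (-10, -18)) = 49.3964
d((8, 28), (-13, -12)) = 45.1774
d((8, 28), (-6, 4)) = 27.7849
d((8, 28), (28, 23)) = 20.6155
d((-20, 4), (24, 14)) = 45.1221
d((-20, 4), (-10, -24)) = 29.7321
d((-20, 4), (-19, -8)) = 12.0416
d((-20, 4), (-10, -18)) = 24.1661
d((-20, 4), (-13, -12)) = 17.4642
d((-20, 4), (-6, 4)) = 14.0
d((-20, 4), (28, 23)) = 51.6236
d((24, 14), (-10, -24)) = 50.9902
d((24, 14), (-19, -8)) = 48.3011
d((24, 14), (-10, -18)) = 46.6905
d((24, 14), (-13, -12)) = 45.2217
d((24, 14), (-6, 4)) = 31.6228
d((24, 14), (28, 23)) = 9.8489
d((-10, -24), (-19, -8)) = 18.3576
d((-10, -24), (-10, -18)) = 6.0 <-- minimum
d((-10, -24), (-13, -12)) = 12.3693
d((-10, -24), (-6, 4)) = 28.2843
d((-10, -24), (28, 23)) = 60.4401
d((-19, -8), (-10, -18)) = 13.4536
d((-19, -8), (-13, -12)) = 7.2111
d((-19, -8), (-6, 4)) = 17.6918
d((-19, -8), (28, 23)) = 56.3028
d((-10, -18), (-13, -12)) = 6.7082
d((-10, -18), (-6, 4)) = 22.3607
d((-10, -18), (28, 23)) = 55.9017
d((-13, -12), (-6, 4)) = 17.4642
d((-13, -12), (28, 23)) = 53.9073
d((-6, 4), (28, 23)) = 38.9487

Closest pair: (-10, -24) and (-10, -18) with distance 6.0

The closest pair is (-10, -24) and (-10, -18) with Euclidean distance 6.0. For 10 points, brute-force pairwise comparison is shown above. For large n, the divide-and-conquer algorithm (sort by x, recurse on halves, check the dividing strip) achieves O(n log n).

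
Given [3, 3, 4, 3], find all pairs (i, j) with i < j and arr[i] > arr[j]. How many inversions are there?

Finding inversions in [3, 3, 4, 3]:

(2, 3): arr[2]=4 > arr[3]=3

Total inversions: 1

The array has 1 inversion(s): (2,3). Each pair (i,j) satisfies i < j and arr[i] > arr[j].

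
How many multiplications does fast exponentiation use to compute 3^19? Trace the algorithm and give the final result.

Computing 3^19 by squaring (build up from 3^1; each line after the first costs one multiplication):

3^1 = 3
3^2 = (3^1)^2 = 3^2 = 9
3^4 = (3^2)^2 = 9^2 = 81
3^8 = (3^4)^2 = 81^2 = 6561
3^9 = 3 * 3^8 = 3 * 6561 = 19683
3^18 = (3^9)^2 = 19683^2 = 387420489
3^19 = 3 * 3^18 = 3 * 387420489 = 1162261467

Result: 1162261467
Multiplications needed: 6 (6 lines after 3^1)

3^19 = 1162261467. Using exponentiation by squaring, this requires 6 multiplications. The key idea: if the exponent is even, square the half-power; if odd, multiply by the base once.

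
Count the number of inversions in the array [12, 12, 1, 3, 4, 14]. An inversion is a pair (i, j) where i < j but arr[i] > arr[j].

Finding inversions in [12, 12, 1, 3, 4, 14]:

(0, 2): arr[0]=12 > arr[2]=1
(0, 3): arr[0]=12 > arr[3]=3
(0, 4): arr[0]=12 > arr[4]=4
(1, 2): arr[1]=12 > arr[2]=1
(1, 3): arr[1]=12 > arr[3]=3
(1, 4): arr[1]=12 > arr[4]=4

Total inversions: 6

The array has 6 inversion(s): (0,2), (0,3), (0,4), (1,2), (1,3), (1,4). Each pair (i,j) satisfies i < j and arr[i] > arr[j].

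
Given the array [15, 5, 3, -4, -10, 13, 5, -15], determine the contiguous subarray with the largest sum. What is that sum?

Using Kadane's algorithm on [15, 5, 3, -4, -10, 13, 5, -15]:

Scanning through the array:
Position 1 (value 5): max_ending_here = 20, max_so_far = 20
Position 2 (value 3): max_ending_here = 23, max_so_far = 23
Position 3 (value -4): max_ending_here = 19, max_so_far = 23
Position 4 (value -10): max_ending_here = 9, max_so_far = 23
Position 5 (value 13): max_ending_here = 22, max_so_far = 23
Position 6 (value 5): max_ending_here = 27, max_so_far = 27
Position 7 (value -15): max_ending_here = 12, max_so_far = 27

Maximum subarray: [15, 5, 3, -4, -10, 13, 5]
Maximum sum: 27

The maximum subarray is [15, 5, 3, -4, -10, 13, 5] with sum 27. This subarray runs from index 0 to index 6.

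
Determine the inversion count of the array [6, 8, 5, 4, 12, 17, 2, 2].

Finding inversions in [6, 8, 5, 4, 12, 17, 2, 2]:

(0, 2): arr[0]=6 > arr[2]=5
(0, 3): arr[0]=6 > arr[3]=4
(0, 6): arr[0]=6 > arr[6]=2
(0, 7): arr[0]=6 > arr[7]=2
(1, 2): arr[1]=8 > arr[2]=5
(1, 3): arr[1]=8 > arr[3]=4
(1, 6): arr[1]=8 > arr[6]=2
(1, 7): arr[1]=8 > arr[7]=2
(2, 3): arr[2]=5 > arr[3]=4
(2, 6): arr[2]=5 > arr[6]=2
(2, 7): arr[2]=5 > arr[7]=2
(3, 6): arr[3]=4 > arr[6]=2
(3, 7): arr[3]=4 > arr[7]=2
(4, 6): arr[4]=12 > arr[6]=2
(4, 7): arr[4]=12 > arr[7]=2
(5, 6): arr[5]=17 > arr[6]=2
(5, 7): arr[5]=17 > arr[7]=2

Total inversions: 17

The array has 17 inversion(s): (0,2), (0,3), (0,6), (0,7), (1,2), (1,3), (1,6), (1,7), (2,3), (2,6), (2,7), (3,6), (3,7), (4,6), (4,7), (5,6), (5,7). Each pair (i,j) satisfies i < j and arr[i] > arr[j].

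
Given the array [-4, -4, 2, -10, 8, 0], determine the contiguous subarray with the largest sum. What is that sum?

Using Kadane's algorithm on [-4, -4, 2, -10, 8, 0]:

Scanning through the array:
Position 1 (value -4): max_ending_here = -4, max_so_far = -4
Position 2 (value 2): max_ending_here = 2, max_so_far = 2
Position 3 (value -10): max_ending_here = -8, max_so_far = 2
Position 4 (value 8): max_ending_here = 8, max_so_far = 8
Position 5 (value 0): max_ending_here = 8, max_so_far = 8

Maximum subarray: [8]
Maximum sum: 8

The maximum subarray is [8] with sum 8. This subarray runs from index 4 to index 4.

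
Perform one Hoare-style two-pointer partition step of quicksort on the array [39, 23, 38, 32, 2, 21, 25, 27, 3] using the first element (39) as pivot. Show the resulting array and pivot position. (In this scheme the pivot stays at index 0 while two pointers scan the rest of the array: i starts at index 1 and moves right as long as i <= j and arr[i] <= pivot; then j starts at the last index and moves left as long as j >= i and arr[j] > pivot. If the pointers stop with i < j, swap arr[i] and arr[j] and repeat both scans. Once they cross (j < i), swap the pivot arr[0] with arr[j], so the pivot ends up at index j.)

Hoare-style two-pointer partition with pivot = 39:

Initial array: [39, 23, 38, 32, 2, 21, 25, 27, 3]

Pointers start at i = 1, j = 8.
i ends at 9, j ends at 8: the pointers have crossed (j < i), so scanning stops.

Swap pivot arr[0] with arr[8] to place pivot at position 8: [3, 23, 38, 32, 2, 21, 25, 27, 39]
Pivot position: 8

After partitioning with pivot 39, the array becomes [3, 23, 38, 32, 2, 21, 25, 27, 39]. The pivot is placed at index 8. All elements to the left of the pivot are <= 39, and all elements to the right are > 39.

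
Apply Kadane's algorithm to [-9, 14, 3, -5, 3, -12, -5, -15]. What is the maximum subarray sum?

Using Kadane's algorithm on [-9, 14, 3, -5, 3, -12, -5, -15]:

Scanning through the array:
Position 1 (value 14): max_ending_here = 14, max_so_far = 14
Position 2 (value 3): max_ending_here = 17, max_so_far = 17
Position 3 (value -5): max_ending_here = 12, max_so_far = 17
Position 4 (value 3): max_ending_here = 15, max_so_far = 17
Position 5 (value -12): max_ending_here = 3, max_so_far = 17
Position 6 (value -5): max_ending_here = -2, max_so_far = 17
Position 7 (value -15): max_ending_here = -15, max_so_far = 17

Maximum subarray: [14, 3]
Maximum sum: 17

The maximum subarray is [14, 3] with sum 17. This subarray runs from index 1 to index 2.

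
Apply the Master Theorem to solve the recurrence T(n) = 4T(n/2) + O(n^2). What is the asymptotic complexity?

Master Theorem for T(n) = 4T(n/2) + O(n^2):

a = 4, b = 2, c = 2
log_b(a) = log_2(4) = 2.0000

Case 2: c = 2 = log_2(4) = 2.0000
T(n) = O(n^2 log n) = O(n^2 log n)

For T(n) = 4T(n/2) + O(n^2): log_2(4) = 2.0000. This is Case 2 of the Master Theorem (c = log_b(a), equal work at all levels), giving O(n^2 log n).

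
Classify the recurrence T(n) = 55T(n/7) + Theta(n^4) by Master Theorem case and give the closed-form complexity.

Master Theorem for T(n) = 55T(n/7) + O(n^4):

a = 55, b = 7, c = 4
log_b(a) = log_7(55) = 2.0594

Case 3: c = 4 > log_7(55) = 2.0594
T(n) = O(n^4) = O(n^4)

For T(n) = 55T(n/7) + O(n^4): log_7(55) = 2.0594. This is Case 3 of the Master Theorem (c > log_b(a), work dominated by root), giving O(n^4).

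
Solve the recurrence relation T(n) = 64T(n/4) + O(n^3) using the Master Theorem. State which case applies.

Master Theorem for T(n) = 64T(n/4) + O(n^3):

a = 64, b = 4, c = 3
log_b(a) = log_4(64) = 3.0000

Case 2: c = 3 = log_4(64) = 3.0000
T(n) = O(n^3 log n) = O(n^3 log n)

For T(n) = 64T(n/4) + O(n^3): log_4(64) = 3.0000. This is Case 2 of the Master Theorem (c = log_b(a), equal work at all levels), giving O(n^3 log n).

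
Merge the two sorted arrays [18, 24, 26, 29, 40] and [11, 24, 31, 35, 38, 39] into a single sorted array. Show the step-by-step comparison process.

Merging process:

Compare 18 vs 11: take 11 from right. Merged: [11]
Compare 18 vs 24: take 18 from left. Merged: [11, 18]
Compare 24 vs 24: take 24 from left. Merged: [11, 18, 24]
Compare 26 vs 24: take 24 from right. Merged: [11, 18, 24, 24]
Compare 26 vs 31: take 26 from left. Merged: [11, 18, 24, 24, 26]
Compare 29 vs 31: take 29 from left. Merged: [11, 18, 24, 24, 26, 29]
Compare 40 vs 31: take 31 from right. Merged: [11, 18, 24, 24, 26, 29, 31]
Compare 40 vs 35: take 35 from right. Merged: [11, 18, 24, 24, 26, 29, 31, 35]
Compare 40 vs 38: take 38 from right. Merged: [11, 18, 24, 24, 26, 29, 31, 35, 38]
Compare 40 vs 39: take 39 from right. Merged: [11, 18, 24, 24, 26, 29, 31, 35, 38, 39]
Append remaining from left: [40]. Merged: [11, 18, 24, 24, 26, 29, 31, 35, 38, 39, 40]

Final merged array: [11, 18, 24, 24, 26, 29, 31, 35, 38, 39, 40]
Total comparisons: 10

The merged array is [11, 18, 24, 24, 26, 29, 31, 35, 38, 39, 40], requiring 10 comparisons. The merge step runs in O(n) time where n is the total number of elements.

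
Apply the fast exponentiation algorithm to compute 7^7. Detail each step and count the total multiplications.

Computing 7^7 by squaring (build up from 7^1; each line after the first costs one multiplication):

7^1 = 7
7^2 = (7^1)^2 = 7^2 = 49
7^3 = 7 * 7^2 = 7 * 49 = 343
7^6 = (7^3)^2 = 343^2 = 117649
7^7 = 7 * 7^6 = 7 * 117649 = 823543

Result: 823543
Multiplications needed: 4 (4 lines after 7^1)

7^7 = 823543. Using exponentiation by squaring, this requires 4 multiplications. The key idea: if the exponent is even, square the half-power; if odd, multiply by the base once.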